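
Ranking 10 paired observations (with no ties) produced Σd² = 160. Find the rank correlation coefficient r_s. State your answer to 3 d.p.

0.030

ρ = 1 − 6Σd² / [n(n²−1)] = 1 − 6×160 / (10×99)
  = 1 − 960/990 = 1 − 0.9697 ≈ 0.030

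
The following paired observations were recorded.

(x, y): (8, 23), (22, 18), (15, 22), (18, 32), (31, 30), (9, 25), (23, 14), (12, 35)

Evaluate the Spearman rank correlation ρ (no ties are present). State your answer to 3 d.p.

-0.238

Rank x: 1, 6, 4, 5, 8, 2, 7, 3
Rank y: 4, 2, 3, 7, 6, 5, 1, 8
d = rank(x) − rank(y): -3, 4, 1, -2, 2, -3, 6, -5; Σd² = 104
ρ = 1 − 6Σd² / [n(n²−1)] = 1 − 6×104 / (8×63) = 1 − 624/504 ≈ -0.238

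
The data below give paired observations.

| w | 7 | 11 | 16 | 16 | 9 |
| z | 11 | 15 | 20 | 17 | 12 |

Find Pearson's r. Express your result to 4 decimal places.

n = 5, Σw = 59, Σz = 75, Σw² = 763, Σz² = 1179, Σwz = 942
nΣwz − ΣwΣz = 4710 − 4425 = 285
nΣw² − (Σw)² = 3815 − 3481 = 334; nΣz² − (Σz)² = 5895 − 5625 = 270
r = 285 / √(334 × 270) = 285 / 300.2999 ≈ 0.9491

0.9491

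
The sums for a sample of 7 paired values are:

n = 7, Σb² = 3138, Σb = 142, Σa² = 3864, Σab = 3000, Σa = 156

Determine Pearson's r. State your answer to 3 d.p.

-0.521

r = (nΣab − ΣaΣb) / √[(nΣa² − (Σa)²)(nΣb² − (Σb)²)]
Numerator: 7×3000 − 156×142 = -1152
Denominator: √[(27048 − 24336)(21966 − 20164)] = √[2712 × 1802] = 2210.6614
r = -1152 / 2210.6614 ≈ -0.521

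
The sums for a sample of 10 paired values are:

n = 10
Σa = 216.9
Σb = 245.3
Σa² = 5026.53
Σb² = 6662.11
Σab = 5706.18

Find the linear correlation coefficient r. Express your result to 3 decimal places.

r = (nΣab − ΣaΣb) / √[(nΣa² − (Σa)²)(nΣb² − (Σb)²)]
Numerator: 10×5706.18 − 216.9×245.3 = 3856.23
Denominator: √[(50265.3 − 47045.61)(66621.1 − 60172.09)] = √[3219.69 × 6449.01] = 4556.7327
r = 3856.23 / 4556.7327 ≈ 0.846

0.846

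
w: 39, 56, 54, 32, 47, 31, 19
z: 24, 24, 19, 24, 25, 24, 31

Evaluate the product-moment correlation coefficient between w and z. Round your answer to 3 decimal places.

-0.739

n = 7, Σw = 278, Σz = 171, Σw² = 12128, Σz² = 4251, Σwz = 6582
nΣwz − ΣwΣz = 46074 − 47538 = -1464
nΣw² − (Σw)² = 84896 − 77284 = 7612; nΣz² − (Σz)² = 29757 − 29241 = 516
r = -1464 / √(7612 × 516) = -1464 / 1981.8658 ≈ -0.739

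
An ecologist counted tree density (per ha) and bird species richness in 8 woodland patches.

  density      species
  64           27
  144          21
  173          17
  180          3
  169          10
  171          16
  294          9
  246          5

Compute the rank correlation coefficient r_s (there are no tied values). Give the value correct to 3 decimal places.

Rank density: 1, 2, 5, 6, 3, 4, 8, 7
Rank species: 8, 7, 6, 1, 4, 5, 3, 2
d = rank(density) − rank(species): -7, -5, -1, 5, -1, -1, 5, 5; Σd² = 152
ρ = 1 − 6Σd² / [n(n²−1)] = 1 − 6×152 / (8×63) = 1 − 912/504 ≈ -0.810

-0.810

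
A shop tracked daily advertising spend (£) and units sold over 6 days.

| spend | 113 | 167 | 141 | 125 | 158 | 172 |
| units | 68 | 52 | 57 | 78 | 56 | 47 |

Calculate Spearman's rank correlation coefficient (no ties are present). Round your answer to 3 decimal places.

Rank spend: 1, 5, 3, 2, 4, 6
Rank units: 5, 2, 4, 6, 3, 1
d = rank(spend) − rank(units): -4, 3, -1, -4, 1, 5; Σd² = 68
ρ = 1 − 6Σd² / [n(n²−1)] = 1 − 6×68 / (6×35) = 1 − 408/210 ≈ -0.943

-0.943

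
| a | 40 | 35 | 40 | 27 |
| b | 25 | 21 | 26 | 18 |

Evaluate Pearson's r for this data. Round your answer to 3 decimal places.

0.970

n = 4, Σa = 142, Σb = 90, Σa² = 5154, Σb² = 2066, Σab = 3261
nΣab − ΣaΣb = 13044 − 12780 = 264
nΣa² − (Σa)² = 20616 − 20164 = 452; nΣb² − (Σb)² = 8264 − 8100 = 164
r = 264 / √(452 × 164) = 264 / 272.2646 ≈ 0.970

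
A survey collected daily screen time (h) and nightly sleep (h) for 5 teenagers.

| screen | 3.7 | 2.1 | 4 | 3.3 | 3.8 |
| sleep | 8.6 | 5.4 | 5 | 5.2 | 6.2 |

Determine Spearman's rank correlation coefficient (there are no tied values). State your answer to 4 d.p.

-0.2000

Rank screen: 3, 1, 5, 2, 4
Rank sleep: 5, 3, 1, 2, 4
d = rank(screen) − rank(sleep): -2, -2, 4, 0, 0; Σd² = 24
ρ = 1 − 6Σd² / [n(n²−1)] = 1 − 6×24 / (5×24) = 1 − 144/120 ≈ -0.2000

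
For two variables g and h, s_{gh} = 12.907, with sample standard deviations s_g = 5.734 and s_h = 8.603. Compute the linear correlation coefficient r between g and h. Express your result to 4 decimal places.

r = Cov(g,h) / (s_g · s_h) = 12.907 / (5.734 × 8.603)
  = 12.907 / 49.3296 ≈ 0.2616

0.2616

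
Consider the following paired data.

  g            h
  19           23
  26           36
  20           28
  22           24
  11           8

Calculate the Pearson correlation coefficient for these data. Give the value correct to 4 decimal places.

n = 5, Σg = 98, Σh = 119, Σg² = 2042, Σh² = 3249, Σgh = 2549
nΣgh − ΣgΣh = 12745 − 11662 = 1083
nΣg² − (Σg)² = 10210 − 9604 = 606; nΣh² − (Σh)² = 16245 − 14161 = 2084
r = 1083 / √(606 × 2084) = 1083 / 1123.7900 ≈ 0.9637

0.9637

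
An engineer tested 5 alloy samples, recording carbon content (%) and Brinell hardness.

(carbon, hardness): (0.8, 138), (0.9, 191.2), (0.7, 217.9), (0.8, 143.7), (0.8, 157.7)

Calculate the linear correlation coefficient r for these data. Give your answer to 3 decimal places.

-0.278

n = 5, Σx = 4, Σy = 848.5, Σx² = 3.22, Σy² = 148600.83, Σxy = 676.13
nΣxy − ΣxΣy = 3380.65 − 3394 = -13.35
nΣx² − (Σx)² = 16.1 − 16 = 0.1; nΣy² − (Σy)² = 743004.15 − 719952.25 = 23051.9
r = -13.35 / √(0.1 × 23051.9) = -13.35 / 48.0124 ≈ -0.278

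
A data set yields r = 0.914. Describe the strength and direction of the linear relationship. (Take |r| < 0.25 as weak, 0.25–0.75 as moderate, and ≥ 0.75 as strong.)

r = 0.914 > 0 so the relationship is positive.
|r| = 0.914, which falls in the strong range.

strong positive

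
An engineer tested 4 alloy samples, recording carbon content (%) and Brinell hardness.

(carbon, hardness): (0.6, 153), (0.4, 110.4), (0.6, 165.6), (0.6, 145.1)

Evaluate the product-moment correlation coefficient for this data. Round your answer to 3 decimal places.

0.934

n = 4, Σx = 2.2, Σy = 574.1, Σx² = 1.24, Σy² = 84074.53, Σxy = 322.38
nΣxy − ΣxΣy = 1289.52 − 1263.02 = 26.5
nΣx² − (Σx)² = 4.96 − 4.84 = 0.12; nΣy² − (Σy)² = 336298.12 − 329590.81 = 6707.31
r = 26.5 / √(0.12 × 6707.31) = 26.5 / 28.3704 ≈ 0.934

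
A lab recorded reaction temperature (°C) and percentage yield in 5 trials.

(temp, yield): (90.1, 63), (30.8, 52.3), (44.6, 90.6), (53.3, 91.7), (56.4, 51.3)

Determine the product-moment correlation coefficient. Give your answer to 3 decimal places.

n = 5, Σx = 275.2, Σy = 348.9, Σx² = 17077.66, Σy² = 25953.23, Σxy = 19108.83
nΣxy − ΣxΣy = 95544.15 − 96017.28 = -473.13
nΣx² − (Σx)² = 85388.3 − 75735.04 = 9653.26; nΣy² − (Σy)² = 129766.15 − 121731.21 = 8034.94
r = -473.13 / √(9653.26 × 8034.94) = -473.13 / 8807.0066 ≈ -0.054

-0.054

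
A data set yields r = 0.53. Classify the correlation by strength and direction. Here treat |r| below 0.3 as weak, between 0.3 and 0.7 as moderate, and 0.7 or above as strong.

moderate positive

r = 0.53 > 0 so the relationship is positive.
|r| = 0.53, which falls in the moderate range.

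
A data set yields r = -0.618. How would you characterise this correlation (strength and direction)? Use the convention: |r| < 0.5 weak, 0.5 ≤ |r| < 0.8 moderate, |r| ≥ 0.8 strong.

r = -0.618 < 0 so the relationship is negative.
|r| = 0.618, which falls in the moderate range.

moderate negative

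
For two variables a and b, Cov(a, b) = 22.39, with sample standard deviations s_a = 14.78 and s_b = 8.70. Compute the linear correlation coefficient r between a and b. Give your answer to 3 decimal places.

0.174

r = Cov(a,b) / (s_a · s_b) = 22.39 / (14.78 × 8.70)
  = 22.39 / 128.5860 ≈ 0.174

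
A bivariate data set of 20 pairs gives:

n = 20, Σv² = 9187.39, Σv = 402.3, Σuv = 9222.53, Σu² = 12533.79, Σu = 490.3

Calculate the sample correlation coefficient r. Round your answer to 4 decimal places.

-0.8528

r = (nΣuv − ΣuΣv) / √[(nΣu² − (Σu)²)(nΣv² − (Σv)²)]
Numerator: 20×9222.53 − 490.3×402.3 = -12797.09
Denominator: √[(250675.8 − 240394.09)(183747.8 − 161845.29)] = √[10281.71 × 21902.51] = 15006.5071
r = -12797.09 / 15006.5071 ≈ -0.8528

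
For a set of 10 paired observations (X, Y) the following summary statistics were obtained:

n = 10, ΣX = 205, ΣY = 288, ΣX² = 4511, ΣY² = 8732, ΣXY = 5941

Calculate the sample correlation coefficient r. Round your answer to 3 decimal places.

0.101

r = (nΣXY − ΣXΣY) / √[(nΣX² − (ΣX)²)(nΣY² − (ΣY)²)]
Numerator: 10×5941 − 205×288 = 370
Denominator: √[(45110 − 42025)(87320 − 82944)] = √[3085 × 4376] = 3674.2292
r = 370 / 3674.2292 ≈ 0.101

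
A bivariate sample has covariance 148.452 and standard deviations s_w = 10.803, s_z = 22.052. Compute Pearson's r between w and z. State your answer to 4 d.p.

r = Cov(w,z) / (s_w · s_z) = 148.452 / (10.803 × 22.052)
  = 148.452 / 238.2278 ≈ 0.6232

0.6232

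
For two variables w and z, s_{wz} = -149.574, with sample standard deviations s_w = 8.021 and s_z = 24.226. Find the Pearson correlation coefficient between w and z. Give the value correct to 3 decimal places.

-0.770

r = Cov(w,z) / (s_w · s_z) = -149.574 / (8.021 × 24.226)
  = -149.574 / 194.3167 ≈ -0.770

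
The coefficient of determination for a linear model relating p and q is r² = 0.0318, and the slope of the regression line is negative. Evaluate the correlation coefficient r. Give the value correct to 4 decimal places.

-0.1783

|r| = √0.0318 = 0.1783
The association is negative, so r = −0.1783.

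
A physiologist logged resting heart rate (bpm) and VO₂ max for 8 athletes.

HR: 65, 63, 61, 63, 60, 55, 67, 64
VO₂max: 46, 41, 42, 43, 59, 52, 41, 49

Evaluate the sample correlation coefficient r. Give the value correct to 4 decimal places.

-0.5643

n = 8, Σx = 498, Σy = 373, Σx² = 31094, Σy² = 17677, Σxy = 23127
nΣxy − ΣxΣy = 185016 − 185754 = -738
nΣx² − (Σx)² = 248752 − 248004 = 748; nΣy² − (Σy)² = 141416 − 139129 = 2287
r = -738 / √(748 × 2287) = -738 / 1307.9281 ≈ -0.5643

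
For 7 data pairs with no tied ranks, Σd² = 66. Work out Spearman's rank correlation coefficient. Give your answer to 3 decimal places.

ρ = 1 − 6Σd² / [n(n²−1)] = 1 − 6×66 / (7×48)
  = 1 − 396/336 = 1 − 1.1786 ≈ -0.179

-0.179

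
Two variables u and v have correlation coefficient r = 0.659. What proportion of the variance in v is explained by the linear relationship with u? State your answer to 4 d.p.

0.4343

r² = (0.659)² = 0.4343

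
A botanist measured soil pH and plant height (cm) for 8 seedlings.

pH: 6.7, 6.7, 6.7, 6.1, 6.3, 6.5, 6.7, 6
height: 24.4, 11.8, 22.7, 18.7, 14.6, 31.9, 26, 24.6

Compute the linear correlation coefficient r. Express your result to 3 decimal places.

n = 8, Σx = 51.7, Σy = 174.7, Σx² = 334.71, Σy² = 4111.51, Σxy = 1129.83
nΣxy − ΣxΣy = 9038.64 − 9031.99 = 6.65
nΣx² − (Σx)² = 2677.68 − 2672.89 = 4.79; nΣy² − (Σy)² = 32892.08 − 30520.09 = 2371.99
r = 6.65 / √(4.79 × 2371.99) = 6.65 / 106.5919 ≈ 0.062

0.062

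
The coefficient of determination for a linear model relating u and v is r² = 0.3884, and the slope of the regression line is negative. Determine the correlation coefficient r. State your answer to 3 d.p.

|r| = √0.3884 = 0.623
The association is negative, so r = −0.623.

-0.623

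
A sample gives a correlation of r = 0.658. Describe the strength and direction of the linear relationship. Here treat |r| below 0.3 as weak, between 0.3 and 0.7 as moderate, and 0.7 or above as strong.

moderate positive

r = 0.658 > 0 so the relationship is positive.
|r| = 0.658, which falls in the moderate range.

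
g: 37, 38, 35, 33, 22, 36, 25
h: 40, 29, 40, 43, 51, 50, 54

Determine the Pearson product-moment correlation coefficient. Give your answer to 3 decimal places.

-0.739

n = 7, Σg = 226, Σh = 307, Σg² = 7532, Σh² = 13907, Σgh = 9673
nΣgh − ΣgΣh = 67711 − 69382 = -1671
nΣg² − (Σg)² = 52724 − 51076 = 1648; nΣh² − (Σh)² = 97349 − 94249 = 3100
r = -1671 / √(1648 × 3100) = -1671 / 2260.2655 ≈ -0.739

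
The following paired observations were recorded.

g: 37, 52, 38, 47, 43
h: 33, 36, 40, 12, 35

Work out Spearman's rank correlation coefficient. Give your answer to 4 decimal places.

Rank g: 1, 5, 2, 4, 3
Rank h: 2, 4, 5, 1, 3
d = rank(g) − rank(h): -1, 1, -3, 3, 0; Σd² = 20
ρ = 1 − 6Σd² / [n(n²−1)] = 1 − 6×20 / (5×24) = 1 − 120/120 ≈ 0.0000

0.0000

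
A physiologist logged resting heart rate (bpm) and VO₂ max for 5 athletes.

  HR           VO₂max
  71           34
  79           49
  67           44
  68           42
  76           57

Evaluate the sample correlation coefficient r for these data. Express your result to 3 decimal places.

0.589

n = 5, Σx = 361, Σy = 226, Σx² = 26171, Σy² = 10506, Σxy = 16421
nΣxy − ΣxΣy = 82105 − 81586 = 519
nΣx² − (Σx)² = 130855 − 130321 = 534; nΣy² − (Σy)² = 52530 − 51076 = 1454
r = 519 / √(534 × 1454) = 519 / 881.1561 ≈ 0.589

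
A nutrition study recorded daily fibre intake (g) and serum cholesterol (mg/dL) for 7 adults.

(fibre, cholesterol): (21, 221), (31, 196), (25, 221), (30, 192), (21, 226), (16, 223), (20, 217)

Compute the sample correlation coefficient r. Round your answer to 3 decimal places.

-0.864

n = 7, Σx = 164, Σy = 1496, Σx² = 4024, Σy² = 320856, Σxy = 34656
nΣxy − ΣxΣy = 242592 − 245344 = -2752
nΣx² − (Σx)² = 28168 − 26896 = 1272; nΣy² − (Σy)² = 2245992 − 2238016 = 7976
r = -2752 / √(1272 × 7976) = -2752 / 3185.1958 ≈ -0.864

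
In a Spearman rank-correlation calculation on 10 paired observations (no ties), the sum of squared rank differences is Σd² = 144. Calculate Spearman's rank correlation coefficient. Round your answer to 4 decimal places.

0.1273

ρ = 1 − 6Σd² / [n(n²−1)] = 1 − 6×144 / (10×99)
  = 1 − 864/990 = 1 − 0.87273 ≈ 0.1273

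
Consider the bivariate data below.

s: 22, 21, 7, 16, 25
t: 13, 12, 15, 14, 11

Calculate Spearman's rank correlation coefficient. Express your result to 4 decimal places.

-0.9000

Rank s: 4, 3, 1, 2, 5
Rank t: 3, 2, 5, 4, 1
d = rank(s) − rank(t): 1, 1, -4, -2, 4; Σd² = 38
ρ = 1 − 6Σd² / [n(n²−1)] = 1 − 6×38 / (5×24) = 1 − 228/120 ≈ -0.9000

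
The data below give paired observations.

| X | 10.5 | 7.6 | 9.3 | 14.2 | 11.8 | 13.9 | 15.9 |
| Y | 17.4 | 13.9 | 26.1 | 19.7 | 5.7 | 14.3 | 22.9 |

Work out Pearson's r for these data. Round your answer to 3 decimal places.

n = 7, ΣX = 83.2, ΣY = 120, ΣX² = 1041.4, ΣY² = 2326.66, ΣXY = 1440.95
nΣXY − ΣXΣY = 10086.65 − 9984 = 102.65
nΣX² − (ΣX)² = 7289.8 − 6922.24 = 367.56; nΣY² − (ΣY)² = 16286.62 − 14400 = 1886.62
r = 102.65 / √(367.56 × 1886.62) = 102.65 / 832.7341 ≈ 0.123

0.123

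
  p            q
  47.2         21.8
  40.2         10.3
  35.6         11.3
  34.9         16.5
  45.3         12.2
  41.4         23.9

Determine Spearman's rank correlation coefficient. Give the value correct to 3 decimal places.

Rank p: 6, 3, 2, 1, 5, 4
Rank q: 5, 1, 2, 4, 3, 6
d = rank(p) − rank(q): 1, 2, 0, -3, 2, -2; Σd² = 22
ρ = 1 − 6Σd² / [n(n²−1)] = 1 − 6×22 / (6×35) = 1 − 132/210 ≈ 0.371

0.371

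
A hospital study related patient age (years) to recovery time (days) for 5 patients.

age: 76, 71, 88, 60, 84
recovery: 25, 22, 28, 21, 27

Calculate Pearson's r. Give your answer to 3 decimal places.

n = 5, Σx = 379, Σy = 123, Σx² = 29217, Σy² = 3063, Σxy = 9454
nΣxy − ΣxΣy = 47270 − 46617 = 653
nΣx² − (Σx)² = 146085 − 143641 = 2444; nΣy² − (Σy)² = 15315 − 15129 = 186
r = 653 / √(2444 × 186) = 653 / 674.2284 ≈ 0.969

0.969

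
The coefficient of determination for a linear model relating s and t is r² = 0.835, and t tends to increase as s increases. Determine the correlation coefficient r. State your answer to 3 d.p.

|r| = √0.835 = 0.914
The association is positive, so r = 0.914.

0.914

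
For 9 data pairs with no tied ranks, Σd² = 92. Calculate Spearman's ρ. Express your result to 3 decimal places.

ρ = 1 − 6Σd² / [n(n²−1)] = 1 − 6×92 / (9×80)
  = 1 − 552/720 = 1 − 0.7667 ≈ 0.233

0.233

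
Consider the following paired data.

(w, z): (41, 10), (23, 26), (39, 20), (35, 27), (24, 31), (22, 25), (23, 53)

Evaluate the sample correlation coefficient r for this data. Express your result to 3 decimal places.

n = 7, Σw = 207, Σz = 192, Σw² = 6545, Σz² = 6300, Σwz = 5246
nΣwz − ΣwΣz = 36722 − 39744 = -3022
nΣw² − (Σw)² = 45815 − 42849 = 2966; nΣz² − (Σz)² = 44100 − 36864 = 7236
r = -3022 / √(2966 × 7236) = -3022 / 4632.7072 ≈ -0.652

-0.652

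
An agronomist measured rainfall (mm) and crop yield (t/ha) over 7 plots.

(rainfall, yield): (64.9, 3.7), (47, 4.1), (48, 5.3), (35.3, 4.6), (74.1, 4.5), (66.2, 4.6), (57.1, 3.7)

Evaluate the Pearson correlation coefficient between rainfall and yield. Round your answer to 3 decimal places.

-0.255

n = 7, Σx = 392.6, Σy = 30.5, Σx² = 23104.76, Σy² = 134.85, Σxy = 1698.85
nΣxy − ΣxΣy = 11891.95 − 11974.3 = -82.35
nΣx² − (Σx)² = 161733.32 − 154134.76 = 7598.56; nΣy² − (Σy)² = 943.95 − 930.25 = 13.7
r = -82.35 / √(7598.56 × 13.7) = -82.35 / 322.6457 ≈ -0.255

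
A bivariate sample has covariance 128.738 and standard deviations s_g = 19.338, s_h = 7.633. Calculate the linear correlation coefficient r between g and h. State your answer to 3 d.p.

r = Cov(g,h) / (s_g · s_h) = 128.738 / (19.338 × 7.633)
  = 128.738 / 147.6070 ≈ 0.872

0.872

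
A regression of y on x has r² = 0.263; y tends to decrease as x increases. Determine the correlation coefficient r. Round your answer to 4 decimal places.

|r| = √0.263 = 0.5128
The association is negative, so r = −0.5128.

-0.5128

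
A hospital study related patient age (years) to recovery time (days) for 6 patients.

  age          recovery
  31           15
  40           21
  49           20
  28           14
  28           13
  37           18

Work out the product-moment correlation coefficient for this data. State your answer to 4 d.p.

0.8931

n = 6, Σx = 213, Σy = 101, Σx² = 7899, Σy² = 1755, Σxy = 3707
nΣxy − ΣxΣy = 22242 − 21513 = 729
nΣx² − (Σx)² = 47394 − 45369 = 2025; nΣy² − (Σy)² = 10530 − 10201 = 329
r = 729 / √(2025 × 329) = 729 / 816.2261 ≈ 0.8931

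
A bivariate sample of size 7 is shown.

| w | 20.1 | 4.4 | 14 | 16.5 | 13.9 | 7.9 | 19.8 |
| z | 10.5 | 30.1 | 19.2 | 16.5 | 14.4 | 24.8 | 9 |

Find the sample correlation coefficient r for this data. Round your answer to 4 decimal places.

-0.9704

n = 7, Σw = 96.6, Σz = 124.5, Σw² = 1539.28, Σz² = 2560.55, Σwz = 1458.82
nΣwz − ΣwΣz = 10211.74 − 12026.7 = -1814.96
nΣw² − (Σw)² = 10774.96 − 9331.56 = 1443.4; nΣz² − (Σz)² = 17923.85 − 15500.25 = 2423.6
r = -1814.96 / √(1443.4 × 2423.6) = -1814.96 / 1870.3540 ≈ -0.9704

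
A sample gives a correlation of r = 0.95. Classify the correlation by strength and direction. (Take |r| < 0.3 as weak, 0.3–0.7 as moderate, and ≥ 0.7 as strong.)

strong positive

r = 0.95 > 0 so the relationship is positive.
|r| = 0.95, which falls in the strong range.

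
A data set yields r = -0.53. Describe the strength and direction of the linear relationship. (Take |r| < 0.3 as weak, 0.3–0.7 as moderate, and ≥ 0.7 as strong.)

moderate negative

r = -0.53 < 0 so the relationship is negative.
|r| = 0.53, which falls in the moderate range.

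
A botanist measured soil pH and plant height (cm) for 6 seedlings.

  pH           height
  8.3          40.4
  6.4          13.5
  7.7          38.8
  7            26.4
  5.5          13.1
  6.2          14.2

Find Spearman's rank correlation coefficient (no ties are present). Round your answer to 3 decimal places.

0.943

Rank pH: 6, 3, 5, 4, 1, 2
Rank height: 6, 2, 5, 4, 1, 3
d = rank(pH) − rank(height): 0, 1, 0, 0, 0, -1; Σd² = 2
ρ = 1 − 6Σd² / [n(n²−1)] = 1 − 6×2 / (6×35) = 1 − 12/210 ≈ 0.943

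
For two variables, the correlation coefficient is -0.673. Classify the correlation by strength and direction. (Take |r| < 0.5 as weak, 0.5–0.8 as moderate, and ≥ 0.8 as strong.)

r = -0.673 < 0 so the relationship is negative.
|r| = 0.673, which falls in the moderate range.

moderate negative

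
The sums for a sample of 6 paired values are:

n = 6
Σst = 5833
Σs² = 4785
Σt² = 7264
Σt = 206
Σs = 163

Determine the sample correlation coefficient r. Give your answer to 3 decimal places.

0.906

r = (nΣst − ΣsΣt) / √[(nΣs² − (Σs)²)(nΣt² − (Σt)²)]
Numerator: 6×5833 − 163×206 = 1420
Denominator: √[(28710 − 26569)(43584 − 42436)] = √[2141 × 1148] = 1567.7589
r = 1420 / 1567.7589 ≈ 0.906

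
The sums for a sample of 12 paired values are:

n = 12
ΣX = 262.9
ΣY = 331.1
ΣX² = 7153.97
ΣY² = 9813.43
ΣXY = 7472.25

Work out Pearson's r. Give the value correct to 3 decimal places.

r = (nΣXY − ΣXΣY) / √[(nΣX² − (ΣX)²)(nΣY² − (ΣY)²)]
Numerator: 12×7472.25 − 262.9×331.1 = 2620.81
Denominator: √[(85847.64 − 69116.41)(117761.16 − 109627.21)] = √[16731.23 × 8133.95] = 11665.8042
r = 2620.81 / 11665.8042 ≈ 0.225

0.225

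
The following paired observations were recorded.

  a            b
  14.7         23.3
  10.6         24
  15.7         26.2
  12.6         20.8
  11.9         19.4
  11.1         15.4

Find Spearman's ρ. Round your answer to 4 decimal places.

Rank a: 5, 1, 6, 4, 3, 2
Rank b: 4, 5, 6, 3, 2, 1
d = rank(a) − rank(b): 1, -4, 0, 1, 1, 1; Σd² = 20
ρ = 1 − 6Σd² / [n(n²−1)] = 1 − 6×20 / (6×35) = 1 − 120/210 ≈ 0.4286

0.4286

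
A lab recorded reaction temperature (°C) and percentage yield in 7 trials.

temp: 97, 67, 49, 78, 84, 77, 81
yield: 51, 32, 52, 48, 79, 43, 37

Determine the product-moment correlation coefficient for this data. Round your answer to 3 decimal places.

0.210

n = 7, Σx = 533, Σy = 342, Σx² = 41929, Σy² = 18092, Σxy = 26327
nΣxy − ΣxΣy = 184289 − 182286 = 2003
nΣx² − (Σx)² = 293503 − 284089 = 9414; nΣy² − (Σy)² = 126644 − 116964 = 9680
r = 2003 / √(9414 × 9680) = 2003 / 9546.0735 ≈ 0.210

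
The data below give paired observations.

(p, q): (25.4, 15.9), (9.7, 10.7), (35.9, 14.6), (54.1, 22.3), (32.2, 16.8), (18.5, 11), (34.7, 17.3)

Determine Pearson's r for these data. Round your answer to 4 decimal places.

0.9343

n = 7, Σp = 210.5, Σq = 108.6, Σp² = 7538.05, Σq² = 1780.28, Σpq = 3582.99
nΣpq − ΣpΣq = 25080.93 − 22860.3 = 2220.63
nΣp² − (Σp)² = 52766.35 − 44310.25 = 8456.1; nΣq² − (Σq)² = 12461.96 − 11793.96 = 668
r = 2220.63 / √(8456.1 × 668) = 2220.63 / 2376.6941 ≈ 0.9343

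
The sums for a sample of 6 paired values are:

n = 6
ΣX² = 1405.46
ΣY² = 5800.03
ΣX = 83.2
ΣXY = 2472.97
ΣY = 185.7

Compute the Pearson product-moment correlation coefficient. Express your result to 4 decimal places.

r = (nΣXY − ΣXΣY) / √[(nΣX² − (ΣX)²)(nΣY² − (ΣY)²)]
Numerator: 6×2472.97 − 83.2×185.7 = -612.42
Denominator: √[(8432.76 − 6922.24)(34800.18 − 34484.49)] = √[1510.52 × 315.69] = 690.5477
r = -612.42 / 690.5477 ≈ -0.8869

-0.8869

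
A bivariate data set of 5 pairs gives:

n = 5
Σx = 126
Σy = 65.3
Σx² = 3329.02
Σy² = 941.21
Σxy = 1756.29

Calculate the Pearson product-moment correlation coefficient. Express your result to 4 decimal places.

0.9496

r = (nΣxy − ΣxΣy) / √[(nΣx² − (Σx)²)(nΣy² − (Σy)²)]
Numerator: 5×1756.29 − 126×65.3 = 553.65
Denominator: √[(16645.1 − 15876)(4706.05 − 4264.09)] = √[769.1 × 441.96] = 583.0192
r = 553.65 / 583.0192 ≈ 0.9496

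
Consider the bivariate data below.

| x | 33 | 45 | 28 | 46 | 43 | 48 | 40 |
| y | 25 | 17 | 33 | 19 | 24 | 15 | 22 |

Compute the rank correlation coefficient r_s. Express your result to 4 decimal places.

Rank x: 2, 5, 1, 6, 4, 7, 3
Rank y: 6, 2, 7, 3, 5, 1, 4
d = rank(x) − rank(y): -4, 3, -6, 3, -1, 6, -1; Σd² = 108
ρ = 1 − 6Σd² / [n(n²−1)] = 1 − 6×108 / (7×48) = 1 − 648/336 ≈ -0.9286

-0.9286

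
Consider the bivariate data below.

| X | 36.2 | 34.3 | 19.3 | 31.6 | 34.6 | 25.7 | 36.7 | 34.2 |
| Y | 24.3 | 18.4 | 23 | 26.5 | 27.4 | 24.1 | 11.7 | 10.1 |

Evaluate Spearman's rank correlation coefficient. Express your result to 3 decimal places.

-0.048

Rank X: 7, 5, 1, 3, 6, 2, 8, 4
Rank Y: 6, 3, 4, 7, 8, 5, 2, 1
d = rank(X) − rank(Y): 1, 2, -3, -4, -2, -3, 6, 3; Σd² = 88
ρ = 1 − 6Σd² / [n(n²−1)] = 1 − 6×88 / (8×63) = 1 − 528/504 ≈ -0.048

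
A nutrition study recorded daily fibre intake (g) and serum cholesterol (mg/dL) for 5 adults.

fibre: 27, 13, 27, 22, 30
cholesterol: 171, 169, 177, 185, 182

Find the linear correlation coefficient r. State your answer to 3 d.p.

0.456

n = 5, Σx = 119, Σy = 884, Σx² = 3011, Σy² = 156480, Σxy = 21123
nΣxy − ΣxΣy = 105615 − 105196 = 419
nΣx² − (Σx)² = 15055 − 14161 = 894; nΣy² − (Σy)² = 782400 − 781456 = 944
r = 419 / √(894 × 944) = 419 / 918.6599 ≈ 0.456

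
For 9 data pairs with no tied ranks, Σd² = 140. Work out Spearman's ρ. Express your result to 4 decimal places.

ρ = 1 − 6Σd² / [n(n²−1)] = 1 − 6×140 / (9×80)
  = 1 − 840/720 = 1 − 1.16667 ≈ -0.1667

-0.1667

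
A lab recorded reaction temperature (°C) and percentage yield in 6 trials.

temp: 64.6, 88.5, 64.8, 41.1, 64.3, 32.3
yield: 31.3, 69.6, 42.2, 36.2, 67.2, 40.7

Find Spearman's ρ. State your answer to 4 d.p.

Rank temp: 4, 6, 5, 2, 3, 1
Rank yield: 1, 6, 4, 2, 5, 3
d = rank(temp) − rank(yield): 3, 0, 1, 0, -2, -2; Σd² = 18
ρ = 1 − 6Σd² / [n(n²−1)] = 1 − 6×18 / (6×35) = 1 − 108/210 ≈ 0.4857

0.4857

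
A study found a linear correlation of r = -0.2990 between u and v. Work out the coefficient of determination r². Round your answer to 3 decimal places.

0.089

r² = (-0.2990)² = 0.089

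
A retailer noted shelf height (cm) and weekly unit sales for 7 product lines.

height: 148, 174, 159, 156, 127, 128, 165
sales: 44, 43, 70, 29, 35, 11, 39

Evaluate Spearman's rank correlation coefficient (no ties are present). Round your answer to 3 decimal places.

Rank height: 3, 7, 5, 4, 1, 2, 6
Rank sales: 6, 5, 7, 2, 3, 1, 4
d = rank(height) − rank(sales): -3, 2, -2, 2, -2, 1, 2; Σd² = 30
ρ = 1 − 6Σd² / [n(n²−1)] = 1 − 6×30 / (7×48) = 1 − 180/336 ≈ 0.464

0.464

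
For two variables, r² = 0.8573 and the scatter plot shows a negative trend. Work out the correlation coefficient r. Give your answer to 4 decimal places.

-0.9259

|r| = √0.8573 = 0.9259
The association is negative, so r = −0.9259.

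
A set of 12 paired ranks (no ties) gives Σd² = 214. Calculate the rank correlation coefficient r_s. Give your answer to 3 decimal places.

0.252

ρ = 1 − 6Σd² / [n(n²−1)] = 1 − 6×214 / (12×143)
  = 1 − 1284/1716 = 1 − 0.7483 ≈ 0.252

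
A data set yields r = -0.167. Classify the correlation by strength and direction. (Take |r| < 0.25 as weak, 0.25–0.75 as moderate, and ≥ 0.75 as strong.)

weak negative

r = -0.167 < 0 so the relationship is negative.
|r| = 0.167, which falls in the weak range.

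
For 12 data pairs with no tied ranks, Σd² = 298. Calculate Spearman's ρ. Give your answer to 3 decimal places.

ρ = 1 − 6Σd² / [n(n²−1)] = 1 − 6×298 / (12×143)
  = 1 − 1788/1716 = 1 − 1.0420 ≈ -0.042

-0.042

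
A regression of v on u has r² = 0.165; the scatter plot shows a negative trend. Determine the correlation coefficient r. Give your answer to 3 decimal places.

|r| = √0.165 = 0.406
The association is negative, so r = −0.406.

-0.406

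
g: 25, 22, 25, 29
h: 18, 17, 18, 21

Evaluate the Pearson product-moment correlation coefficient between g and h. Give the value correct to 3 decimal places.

n = 4, Σg = 101, Σh = 74, Σg² = 2575, Σh² = 1378, Σgh = 1883
nΣgh − ΣgΣh = 7532 − 7474 = 58
nΣg² − (Σg)² = 10300 − 10201 = 99; nΣh² − (Σh)² = 5512 − 5476 = 36
r = 58 / √(99 × 36) = 58 / 59.6992 ≈ 0.972

0.972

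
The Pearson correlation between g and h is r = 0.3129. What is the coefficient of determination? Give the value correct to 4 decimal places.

0.0979

r² = (0.3129)² = 0.0979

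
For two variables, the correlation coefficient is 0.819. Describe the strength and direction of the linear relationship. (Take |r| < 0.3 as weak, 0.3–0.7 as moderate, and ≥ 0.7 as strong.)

r = 0.819 > 0 so the relationship is positive.
|r| = 0.819, which falls in the strong range.

strong positive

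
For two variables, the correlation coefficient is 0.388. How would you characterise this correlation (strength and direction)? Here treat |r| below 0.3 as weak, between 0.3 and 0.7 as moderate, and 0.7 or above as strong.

r = 0.388 > 0 so the relationship is positive.
|r| = 0.388, which falls in the moderate range.

moderate positive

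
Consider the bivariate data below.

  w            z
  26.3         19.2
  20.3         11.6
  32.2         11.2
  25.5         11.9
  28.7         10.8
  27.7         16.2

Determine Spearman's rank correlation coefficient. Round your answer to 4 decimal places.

Rank w: 3, 1, 6, 2, 5, 4
Rank z: 6, 3, 2, 4, 1, 5
d = rank(w) − rank(z): -3, -2, 4, -2, 4, -1; Σd² = 50
ρ = 1 − 6Σd² / [n(n²−1)] = 1 − 6×50 / (6×35) = 1 − 300/210 ≈ -0.4286

-0.4286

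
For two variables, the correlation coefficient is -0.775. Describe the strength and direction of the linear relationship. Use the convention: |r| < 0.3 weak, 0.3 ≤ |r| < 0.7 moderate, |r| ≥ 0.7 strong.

strong negative

r = -0.775 < 0 so the relationship is negative.
|r| = 0.775, which falls in the strong range.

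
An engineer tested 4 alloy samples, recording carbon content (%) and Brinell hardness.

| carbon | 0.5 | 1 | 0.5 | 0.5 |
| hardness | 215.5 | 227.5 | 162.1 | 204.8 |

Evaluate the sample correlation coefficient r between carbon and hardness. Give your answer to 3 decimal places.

n = 4, Σx = 2.5, Σy = 809.9, Σx² = 1.75, Σy² = 166415.95, Σxy = 518.7
nΣxy − ΣxΣy = 2074.8 − 2024.75 = 50.05
nΣx² − (Σx)² = 7 − 6.25 = 0.75; nΣy² − (Σy)² = 665663.8 − 655938.01 = 9725.79
r = 50.05 / √(0.75 × 9725.79) = 50.05 / 85.4069 ≈ 0.586

0.586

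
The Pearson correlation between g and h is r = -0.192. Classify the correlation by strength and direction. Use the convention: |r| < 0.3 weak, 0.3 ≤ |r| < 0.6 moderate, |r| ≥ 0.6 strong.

weak negative

r = -0.192 < 0 so the relationship is negative.
|r| = 0.192, which falls in the weak range.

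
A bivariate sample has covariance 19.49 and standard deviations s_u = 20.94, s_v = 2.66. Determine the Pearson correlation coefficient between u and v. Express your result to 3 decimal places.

0.350

r = Cov(u,v) / (s_u · s_v) = 19.49 / (20.94 × 2.66)
  = 19.49 / 55.7004 ≈ 0.350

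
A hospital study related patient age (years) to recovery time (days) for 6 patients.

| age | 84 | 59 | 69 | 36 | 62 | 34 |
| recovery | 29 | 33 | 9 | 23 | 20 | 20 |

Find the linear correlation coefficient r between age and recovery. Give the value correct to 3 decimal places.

0.086

n = 6, Σx = 344, Σy = 134, Σx² = 21594, Σy² = 3340, Σxy = 7752
nΣxy − ΣxΣy = 46512 − 46096 = 416
nΣx² − (Σx)² = 129564 − 118336 = 11228; nΣy² − (Σy)² = 20040 − 17956 = 2084
r = 416 / √(11228 × 2084) = 416 / 4837.2670 ≈ 0.086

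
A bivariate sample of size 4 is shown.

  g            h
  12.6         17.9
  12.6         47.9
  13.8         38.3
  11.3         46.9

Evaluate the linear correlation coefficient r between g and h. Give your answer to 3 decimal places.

-0.264

n = 4, Σg = 50.3, Σh = 151, Σg² = 635.65, Σh² = 6281.32, Σgh = 1887.59
nΣgh − ΣgΣh = 7550.36 − 7595.3 = -44.94
nΣg² − (Σg)² = 2542.6 − 2530.09 = 12.51; nΣh² − (Σh)² = 25125.28 − 22801 = 2324.28
r = -44.94 / √(12.51 × 2324.28) = -44.94 / 170.5190 ≈ -0.264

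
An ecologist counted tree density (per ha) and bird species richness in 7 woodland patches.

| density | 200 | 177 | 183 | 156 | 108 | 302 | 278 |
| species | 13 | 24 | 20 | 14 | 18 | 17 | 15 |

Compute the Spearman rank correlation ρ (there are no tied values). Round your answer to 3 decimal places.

-0.250

Rank density: 5, 3, 4, 2, 1, 7, 6
Rank species: 1, 7, 6, 2, 5, 4, 3
d = rank(density) − rank(species): 4, -4, -2, 0, -4, 3, 3; Σd² = 70
ρ = 1 − 6Σd² / [n(n²−1)] = 1 − 6×70 / (7×48) = 1 − 420/336 ≈ -0.250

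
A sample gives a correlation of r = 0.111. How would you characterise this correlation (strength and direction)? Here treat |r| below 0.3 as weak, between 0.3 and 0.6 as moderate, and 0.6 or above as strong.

r = 0.111 > 0 so the relationship is positive.
|r| = 0.111, which falls in the weak range.

weak positive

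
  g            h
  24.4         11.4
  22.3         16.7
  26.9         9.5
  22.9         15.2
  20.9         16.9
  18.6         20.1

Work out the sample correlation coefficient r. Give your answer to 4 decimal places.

n = 6, Σg = 136, Σh = 89.8, Σg² = 3123.44, Σh² = 1419.76, Σgh = 1981.27
nΣgh − ΣgΣh = 11887.62 − 12212.8 = -325.18
nΣg² − (Σg)² = 18740.64 − 18496 = 244.64; nΣh² − (Σh)² = 8518.56 − 8064.04 = 454.52
r = -325.18 / √(244.64 × 454.52) = -325.18 / 333.4573 ≈ -0.9752

-0.9752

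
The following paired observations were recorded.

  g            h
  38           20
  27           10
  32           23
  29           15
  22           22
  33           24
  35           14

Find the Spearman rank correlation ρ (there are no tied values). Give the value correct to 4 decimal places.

0.1071

Rank g: 7, 2, 4, 3, 1, 5, 6
Rank h: 4, 1, 6, 3, 5, 7, 2
d = rank(g) − rank(h): 3, 1, -2, 0, -4, -2, 4; Σd² = 50
ρ = 1 − 6Σd² / [n(n²−1)] = 1 − 6×50 / (7×48) = 1 − 300/336 ≈ 0.1071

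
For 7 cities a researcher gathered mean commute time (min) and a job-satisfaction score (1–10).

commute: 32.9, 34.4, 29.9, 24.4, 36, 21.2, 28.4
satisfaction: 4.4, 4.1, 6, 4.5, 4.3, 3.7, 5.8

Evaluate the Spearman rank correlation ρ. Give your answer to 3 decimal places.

-0.071

Rank commute: 5, 6, 4, 2, 7, 1, 3
Rank satisfaction: 4, 2, 7, 5, 3, 1, 6
d = rank(commute) − rank(satisfaction): 1, 4, -3, -3, 4, 0, -3; Σd² = 60
ρ = 1 − 6Σd² / [n(n²−1)] = 1 − 6×60 / (7×48) = 1 − 360/336 ≈ -0.071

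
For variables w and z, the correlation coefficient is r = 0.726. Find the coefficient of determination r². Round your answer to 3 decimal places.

r² = (0.726)² = 0.527

0.527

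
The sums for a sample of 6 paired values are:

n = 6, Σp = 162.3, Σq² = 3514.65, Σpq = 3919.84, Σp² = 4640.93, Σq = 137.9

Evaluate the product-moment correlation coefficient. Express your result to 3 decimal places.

r = (nΣpq − ΣpΣq) / √[(nΣp² − (Σp)²)(nΣq² − (Σq)²)]
Numerator: 6×3919.84 − 162.3×137.9 = 1137.87
Denominator: √[(27845.58 − 26341.29)(21087.9 − 19016.41)] = √[1504.29 × 2071.49] = 1765.2540
r = 1137.87 / 1765.2540 ≈ 0.645

0.645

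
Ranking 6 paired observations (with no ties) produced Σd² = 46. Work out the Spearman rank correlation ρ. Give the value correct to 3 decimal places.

-0.314

ρ = 1 − 6Σd² / [n(n²−1)] = 1 − 6×46 / (6×35)
  = 1 − 276/210 = 1 − 1.3143 ≈ -0.314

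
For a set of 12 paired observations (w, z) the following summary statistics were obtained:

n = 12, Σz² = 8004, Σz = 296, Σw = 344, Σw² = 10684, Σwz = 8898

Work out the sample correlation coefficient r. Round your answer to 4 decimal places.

r = (nΣwz − ΣwΣz) / √[(nΣw² − (Σw)²)(nΣz² − (Σz)²)]
Numerator: 12×8898 − 344×296 = 4952
Denominator: √[(128208 − 118336)(96048 − 87616)] = √[9872 × 8432] = 9123.6344
r = 4952 / 9123.6344 ≈ 0.5428

0.5428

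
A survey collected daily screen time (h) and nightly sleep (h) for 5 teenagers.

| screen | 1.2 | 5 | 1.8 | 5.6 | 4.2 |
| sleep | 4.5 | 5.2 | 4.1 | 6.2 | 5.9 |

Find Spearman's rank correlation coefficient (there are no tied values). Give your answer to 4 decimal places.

0.8000

Rank screen: 1, 4, 2, 5, 3
Rank sleep: 2, 3, 1, 5, 4
d = rank(screen) − rank(sleep): -1, 1, 1, 0, -1; Σd² = 4
ρ = 1 − 6Σd² / [n(n²−1)] = 1 − 6×4 / (5×24) = 1 − 24/120 ≈ 0.8000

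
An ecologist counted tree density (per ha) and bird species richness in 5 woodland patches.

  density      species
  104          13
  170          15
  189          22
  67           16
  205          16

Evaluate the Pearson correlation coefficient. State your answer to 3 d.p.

n = 5, Σx = 735, Σy = 82, Σx² = 121951, Σy² = 1390, Σxy = 12412
nΣxy − ΣxΣy = 62060 − 60270 = 1790
nΣx² − (Σx)² = 609755 − 540225 = 69530; nΣy² − (Σy)² = 6950 − 6724 = 226
r = 1790 / √(69530 × 226) = 1790 / 3964.0610 ≈ 0.452

0.452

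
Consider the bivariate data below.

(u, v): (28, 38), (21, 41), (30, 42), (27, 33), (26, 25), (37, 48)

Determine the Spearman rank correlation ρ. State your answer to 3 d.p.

0.657

Rank u: 4, 1, 5, 3, 2, 6
Rank v: 3, 4, 5, 2, 1, 6
d = rank(u) − rank(v): 1, -3, 0, 1, 1, 0; Σd² = 12
ρ = 1 − 6Σd² / [n(n²−1)] = 1 − 6×12 / (6×35) = 1 − 72/210 ≈ 0.657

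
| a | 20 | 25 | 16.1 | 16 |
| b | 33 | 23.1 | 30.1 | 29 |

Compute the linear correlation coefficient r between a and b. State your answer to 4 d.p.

-0.6488

n = 4, Σa = 77.1, Σb = 115.2, Σa² = 1540.21, Σb² = 3369.62, Σab = 2186.11
nΣab − ΣaΣb = 8744.44 − 8881.92 = -137.48
nΣa² − (Σa)² = 6160.84 − 5944.41 = 216.43; nΣb² − (Σb)² = 13478.48 − 13271.04 = 207.44
r = -137.48 / √(216.43 × 207.44) = -137.48 / 211.8873 ≈ -0.6488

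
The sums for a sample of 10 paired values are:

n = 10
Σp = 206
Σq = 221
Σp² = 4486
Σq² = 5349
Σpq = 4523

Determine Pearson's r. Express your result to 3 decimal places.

r = (nΣpq − ΣpΣq) / √[(nΣp² − (Σp)²)(nΣq² − (Σq)²)]
Numerator: 10×4523 − 206×221 = -296
Denominator: √[(44860 − 42436)(53490 − 48841)] = √[2424 × 4649] = 3356.9593
r = -296 / 3356.9593 ≈ -0.088

-0.088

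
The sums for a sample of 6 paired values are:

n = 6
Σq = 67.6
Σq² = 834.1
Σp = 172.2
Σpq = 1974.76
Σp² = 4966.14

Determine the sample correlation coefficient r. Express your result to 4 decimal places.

0.8306

r = (nΣpq − ΣpΣq) / √[(nΣp² − (Σp)²)(nΣq² − (Σq)²)]
Numerator: 6×1974.76 − 172.2×67.6 = 207.84
Denominator: √[(29796.84 − 29652.84)(5004.6 − 4569.76)] = √[144 × 434.84] = 250.2338
r = 207.84 / 250.2338 ≈ 0.8306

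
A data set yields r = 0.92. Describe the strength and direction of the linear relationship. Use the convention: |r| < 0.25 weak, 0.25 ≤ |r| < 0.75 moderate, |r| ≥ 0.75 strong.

r = 0.92 > 0 so the relationship is positive.
|r| = 0.92, which falls in the strong range.

strong positive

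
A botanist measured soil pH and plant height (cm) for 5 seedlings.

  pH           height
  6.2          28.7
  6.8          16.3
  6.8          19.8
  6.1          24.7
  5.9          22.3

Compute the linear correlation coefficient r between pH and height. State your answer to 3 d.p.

-0.687

n = 5, Σx = 31.8, Σy = 111.8, Σx² = 202.94, Σy² = 2588.8, Σxy = 705.66
nΣxy − ΣxΣy = 3528.3 − 3555.24 = -26.94
nΣx² − (Σx)² = 1014.7 − 1011.24 = 3.46; nΣy² − (Σy)² = 12944 − 12499.24 = 444.76
r = -26.94 / √(3.46 × 444.76) = -26.94 / 39.2284 ≈ -0.687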